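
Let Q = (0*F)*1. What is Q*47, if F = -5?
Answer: 0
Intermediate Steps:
Q = 0 (Q = (0*(-5))*1 = 0*1 = 0)
Q*47 = 0*47 = 0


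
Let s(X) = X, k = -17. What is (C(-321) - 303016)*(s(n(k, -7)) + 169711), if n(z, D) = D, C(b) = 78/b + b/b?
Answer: -5502250171224/107 ≈ -5.1423e+10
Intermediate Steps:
C(b) = 1 + 78/b (C(b) = 78/b + 1 = 1 + 78/b)
(C(-321) - 303016)*(s(n(k, -7)) + 169711) = ((78 - 321)/(-321) - 303016)*(-7 + 169711) = (-1/321*(-243) - 303016)*169704 = (81/107 - 303016)*169704 = -32422631/107*169704 = -5502250171224/107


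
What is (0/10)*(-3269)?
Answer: 0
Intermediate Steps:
(0/10)*(-3269) = (0*(1/10))*(-3269) = 0*(-3269) = 0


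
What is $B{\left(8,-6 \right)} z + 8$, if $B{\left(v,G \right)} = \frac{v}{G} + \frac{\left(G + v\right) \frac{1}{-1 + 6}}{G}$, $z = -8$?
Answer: $\frac{96}{5} \approx 19.2$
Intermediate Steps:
$B{\left(v,G \right)} = \frac{v}{G} + \frac{\frac{G}{5} + \frac{v}{5}}{G}$ ($B{\left(v,G \right)} = \frac{v}{G} + \frac{\left(G + v\right) \frac{1}{5}}{G} = \frac{v}{G} + \frac{\frac{G}{5} + \frac{v}{5}}{G}$)
$B{\left(8,-6 \right)} z + 8 = \frac{-6 + 6 \cdot 8}{5 \left(-6\right)} \left(-8\right) + 8 = \frac{1}{5} \left(- \frac{1}{6}\right) \left(-6 + 48\right) \left(-8\right) + 8 = \frac{1}{5} \left(- \frac{1}{6}\right) 42 \left(-8\right) + 8 = \left(- \frac{7}{5}\right) \left(-8\right) + 8 = \frac{56}{5} + 8 = \frac{96}{5}$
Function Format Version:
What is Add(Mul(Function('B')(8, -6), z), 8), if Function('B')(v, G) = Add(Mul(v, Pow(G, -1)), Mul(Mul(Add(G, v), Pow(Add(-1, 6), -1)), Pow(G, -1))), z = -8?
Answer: Rational(96, 5) ≈ 19.200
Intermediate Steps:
Function('B')(v, G) = Add(Mul(v, Pow(G, -1)), Mul(Pow(G, -1), Add(Mul(Rational(1, 5), G), Mul(Rational(1, 5), v)))) (Function('B')(v, G) = Add(Mul(v, Pow(G, -1)), Mul(Mul(Add(G, v), Pow(5, -1)), Pow(G, -1))) = Add(Mul(v, Pow(G, -1)), Mul(Mul(Add(G, v), Rational(1, 5)), Pow(G, -1))) = Add(Mul(v, Pow(G, -1)), Mul(Add(Mul(Rational(1, 5), G), Mul(Rational(1, 5), v)), Pow(G, -1))) = Add(Mul(v, Pow(G, -1)), Mul(Pow(G, -1), Add(Mul(Rational(1, 5), G), Mul(Rational(1, 5), v)))))
Add(Mul(Function('B')(8, -6), z), 8) = Add(Mul(Mul(Rational(1, 5), Pow(-6, -1), Add(-6, Mul(6, 8))), -8), 8) = Add(Mul(Mul(Rational(1, 5), Rational(-1, 6), Add(-6, 48)), -8), 8) = Add(Mul(Mul(Rational(1, 5), Rational(-1, 6), 42), -8), 8) = Add(Mul(Rational(-7, 5), -8), 8) = Add(Rational(56, 5), 8) = Rational(96, 5)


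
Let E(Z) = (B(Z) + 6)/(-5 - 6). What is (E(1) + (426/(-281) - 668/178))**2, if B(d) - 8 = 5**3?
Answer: 24262510638601/75679459801 ≈ 320.60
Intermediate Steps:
B(d) = 133 (B(d) = 8 + 5**3 = 8 + 125 = 133)
E(Z) = -139/11 (E(Z) = (133 + 6)/(-5 - 6) = 139/(-11) = 139*(-1/11) = -139/11)
(E(1) + (426/(-281) - 668/178))**2 = (-139/11 + (426/(-281) - 668/178))**2 = (-139/11 + (426*(-1/281) - 668*1/178))**2 = (-139/11 + (-426/281 - 334/89))**2 = (-139/11 - 131768/25009)**2 = (-4925699/275099)**2 = 24262510638601/75679459801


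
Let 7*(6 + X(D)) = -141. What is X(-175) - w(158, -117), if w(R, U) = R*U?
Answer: 129219/7 ≈ 18460.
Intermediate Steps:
X(D) = -183/7 (X(D) = -6 + (⅐)*(-141) = -6 - 141/7 = -183/7)
X(-175) - w(158, -117) = -183/7 - 158*(-117) = -183/7 - 1*(-18486) = -183/7 + 18486 = 129219/7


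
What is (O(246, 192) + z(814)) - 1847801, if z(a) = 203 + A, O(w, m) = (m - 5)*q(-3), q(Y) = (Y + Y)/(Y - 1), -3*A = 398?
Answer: -11084701/6 ≈ -1.8475e+6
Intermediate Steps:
A = -398/3 (A = -⅓*398 = -398/3 ≈ -132.67)
q(Y) = 2*Y/(-1 + Y) (q(Y) = (2*Y)/(-1 + Y) = 2*Y/(-1 + Y))
O(w, m) = -15/2 + 3*m/2 (O(w, m) = (m - 5)*(2*(-3)/(-1 - 3)) = (-5 + m)*(2*(-3)/(-4)) = (-5 + m)*(2*(-3)*(-¼)) = (-5 + m)*(3/2) = -15/2 + 3*m/2)
z(a) = 211/3 (z(a) = 203 - 398/3 = 211/3)
(O(246, 192) + z(814)) - 1847801 = ((-15/2 + (3/2)*192) + 211/3) - 1847801 = ((-15/2 + 288) + 211/3) - 1847801 = (561/2 + 211/3) - 1847801 = 2105/6 - 1847801 = -11084701/6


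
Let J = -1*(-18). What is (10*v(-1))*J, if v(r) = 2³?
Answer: 1440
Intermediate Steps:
J = 18
v(r) = 8
(10*v(-1))*J = (10*8)*18 = 80*18 = 1440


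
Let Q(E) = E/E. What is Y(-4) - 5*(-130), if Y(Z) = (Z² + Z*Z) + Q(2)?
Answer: 683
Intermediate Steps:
Q(E) = 1
Y(Z) = 1 + 2*Z² (Y(Z) = (Z² + Z*Z) + 1 = (Z² + Z²) + 1 = 2*Z² + 1 = 1 + 2*Z²)
Y(-4) - 5*(-130) = (1 + 2*(-4)²) - 5*(-130) = (1 + 2*16) + 650 = (1 + 32) + 650 = 33 + 650 = 683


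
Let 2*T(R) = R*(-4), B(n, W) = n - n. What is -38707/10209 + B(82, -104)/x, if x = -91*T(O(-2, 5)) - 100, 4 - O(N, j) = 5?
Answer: -38707/10209 ≈ -3.7915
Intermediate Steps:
B(n, W) = 0
O(N, j) = -1 (O(N, j) = 4 - 1*5 = 4 - 5 = -1)
T(R) = -2*R (T(R) = (R*(-4))/2 = (-4*R)/2 = -2*R)
x = -282 (x = -(-182)*(-1) - 100 = -91*2 - 100 = -182 - 100 = -282)
-38707/10209 + B(82, -104)/x = -38707/10209 + 0/(-282) = -38707*1/10209 + 0*(-1/282) = -38707/10209 + 0 = -38707/10209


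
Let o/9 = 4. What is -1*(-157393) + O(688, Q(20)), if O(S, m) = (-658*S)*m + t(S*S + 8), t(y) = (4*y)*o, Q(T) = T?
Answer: 59266001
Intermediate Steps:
o = 36 (o = 9*4 = 36)
t(y) = 144*y (t(y) = (4*y)*36 = 144*y)
O(S, m) = 1152 + 144*S² - 658*S*m (O(S, m) = (-658*S)*m + 144*(S*S + 8) = -658*S*m + 144*(S² + 8) = -658*S*m + 144*(8 + S²) = -658*S*m + (1152 + 144*S²) = 1152 + 144*S² - 658*S*m)
-1*(-157393) + O(688, Q(20)) = -1*(-157393) + (1152 + 144*688² - 658*688*20) = 157393 + (1152 + 144*473344 - 9054080) = 157393 + (1152 + 68161536 - 9054080) = 157393 + 59108608 = 59266001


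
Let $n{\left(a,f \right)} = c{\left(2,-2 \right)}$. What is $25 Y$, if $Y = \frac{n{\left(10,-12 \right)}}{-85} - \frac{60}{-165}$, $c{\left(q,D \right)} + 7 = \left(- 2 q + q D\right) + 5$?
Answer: $\frac{2250}{187} \approx 12.032$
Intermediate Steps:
$c{\left(q,D \right)} = -2 - 2 q + D q$ ($c{\left(q,D \right)} = -7 + \left(\left(- 2 q + q D\right) + 5\right) = -7 + \left(\left(- 2 q + D q\right) + 5\right) = -7 + \left(5 - 2 q + D q\right) = -2 - 2 q + D q$)
$n{\left(a,f \right)} = -10$ ($n{\left(a,f \right)} = -2 - 4 - 4 = -10$)
$Y = \frac{90}{187}$ ($Y = - \frac{10}{-85} - \frac{60}{-165} = \left(-10\right) \left(- \frac{1}{85}\right) - - \frac{4}{11} = \frac{2}{17} + \frac{4}{11} = \frac{90}{187} \approx 0.48128$)
$25 Y = 25 \cdot \frac{90}{187} = \frac{2250}{187}$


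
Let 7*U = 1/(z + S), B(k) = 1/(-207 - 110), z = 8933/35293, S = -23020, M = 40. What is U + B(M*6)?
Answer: -5698239370/1802795322013 ≈ -0.0031608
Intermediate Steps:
z = 8933/35293 (z = 8933*(1/35293) = 8933/35293 ≈ 0.25311)
B(k) = -1/317 (B(k) = 1/(-317) = -1/317)
U = -35293/5687051489 (U = 1/(7*(8933/35293 - 23020)) = 1/(7*(-812435927/35293)) = (⅐)*(-35293/812435927) = -35293/5687051489 ≈ -6.2059e-6)
U + B(M*6) = -35293/5687051489 - 1/317 = -5698239370/1802795322013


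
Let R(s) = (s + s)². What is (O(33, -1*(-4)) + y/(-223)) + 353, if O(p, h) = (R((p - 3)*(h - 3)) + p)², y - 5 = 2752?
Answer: 2943383609/223 ≈ 1.3199e+7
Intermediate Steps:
y = 2757 (y = 5 + 2752 = 2757)
R(s) = 4*s² (R(s) = (2*s)² = 4*s²)
O(p, h) = (p + 4*(-3 + h)²*(-3 + p)²)² (O(p, h) = (4*((p - 3)*(h - 3))² + p)² = (4*((-3 + p)*(-3 + h))² + p)² = (4*((-3 + h)*(-3 + p))² + p)² = (4*((-3 + h)²*(-3 + p)²) + p)² = (4*(-3 + h)²*(-3 + p)² + p)² = (p + 4*(-3 + h)²*(-3 + p)²)²)
(O(33, -1*(-4)) + y/(-223)) + 353 = ((33 + 4*(9 - (-3)*(-4) - 3*33 - 1*(-4)*33)²)² + 2757/(-223)) + 353 = ((33 + 4*(9 - 3*4 - 99 + 4*33)²)² + 2757*(-1/223)) + 353 = ((33 + 4*(9 - 12 - 99 + 132)²)² - 2757/223) + 353 = ((33 + 4*30²)² - 2757/223) + 353 = ((33 + 4*900)² - 2757/223) + 353 = ((33 + 3600)² - 2757/223) + 353 = (3633² - 2757/223) + 353 = (13198689 - 2757/223) + 353 = 2943304890/223 + 353 = 2943383609/223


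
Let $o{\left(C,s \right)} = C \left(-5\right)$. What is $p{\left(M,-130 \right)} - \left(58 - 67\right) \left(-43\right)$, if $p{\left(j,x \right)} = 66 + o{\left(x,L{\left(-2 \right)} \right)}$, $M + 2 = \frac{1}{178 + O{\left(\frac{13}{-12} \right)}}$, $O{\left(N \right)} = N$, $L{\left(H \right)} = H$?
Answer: $329$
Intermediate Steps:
$o{\left(C,s \right)} = - 5 C$
$M = - \frac{4234}{2123}$ ($M = -2 + \frac{1}{178 + \frac{13}{-12}} = -2 + \frac{1}{178 + 13 \left(- \frac{1}{12}\right)} = -2 + \frac{1}{178 - \frac{13}{12}} = -2 + \frac{1}{\frac{2123}{12}} = -2 + \frac{12}{2123} = - \frac{4234}{2123} \approx -1.9943$)
$p{\left(j,x \right)} = 66 - 5 x$
$p{\left(M,-130 \right)} - \left(58 - 67\right) \left(-43\right) = \left(66 - -650\right) - \left(58 - 67\right) \left(-43\right) = \left(66 + 650\right) - \left(-9\right) \left(-43\right) = 716 - 387 = 329$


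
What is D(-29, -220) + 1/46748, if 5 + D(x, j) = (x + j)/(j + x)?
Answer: -186991/46748 ≈ -4.0000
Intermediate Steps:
D(x, j) = -4 (D(x, j) = -5 + (x + j)/(j + x) = -5 + (j + x)/(j + x) = -5 + 1 = -4)
D(-29, -220) + 1/46748 = -4 + 1/46748 = -186991/46748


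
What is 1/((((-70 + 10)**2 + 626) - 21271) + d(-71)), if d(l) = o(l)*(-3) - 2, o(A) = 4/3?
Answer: -1/17051 ≈ -5.8648e-5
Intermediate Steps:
o(A) = 4/3 (o(A) = 4*(1/3) = 4/3)
d(l) = -6 (d(l) = (4/3)*(-3) - 2 = -4 - 2 = -6)
1/((((-70 + 10)**2 + 626) - 21271) + d(-71)) = 1/((((-70 + 10)**2 + 626) - 21271) - 6) = 1/((((-60)**2 + 626) - 21271) - 6) = 1/(((3600 + 626) - 21271) - 6) = 1/((4226 - 21271) - 6) = 1/(-17045 - 6) = 1/(-17051) = -1/17051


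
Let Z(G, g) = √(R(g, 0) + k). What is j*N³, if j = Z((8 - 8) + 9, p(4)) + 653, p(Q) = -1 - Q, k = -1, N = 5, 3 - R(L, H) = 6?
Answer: 81625 + 250*I ≈ 81625.0 + 250.0*I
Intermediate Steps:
R(L, H) = -3 (R(L, H) = 3 - 1*6 = 3 - 6 = -3)
Z(G, g) = 2*I (Z(G, g) = √(-3 - 1) = √(-4) = 2*I)
j = 653 + 2*I (j = 2*I + 653 = 653 + 2*I ≈ 653.0 + 2.0*I)
j*N³ = (653 + 2*I)*5³ = (653 + 2*I)*125 = 81625 + 250*I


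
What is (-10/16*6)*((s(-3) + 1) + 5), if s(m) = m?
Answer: -45/4 ≈ -11.250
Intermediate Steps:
(-10/16*6)*((s(-3) + 1) + 5) = (-10/16*6)*((-3 + 1) + 5) = (-10*1/16*6)*(-2 + 5) = -5/8*6*3 = -15/4*3 = -45/4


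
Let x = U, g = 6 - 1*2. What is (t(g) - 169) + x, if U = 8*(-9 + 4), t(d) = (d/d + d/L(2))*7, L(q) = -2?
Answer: -216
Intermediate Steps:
g = 4 (g = 6 - 2 = 4)
t(d) = 7 - 7*d/2 (t(d) = (d/d + d/(-2))*7 = (1 + d*(-½))*7 = (1 - d/2)*7 = 7 - 7*d/2)
U = -40 (U = 8*(-5) = -40)
x = -40
(t(g) - 169) + x = ((7 - 7/2*4) - 169) - 40 = ((7 - 14) - 169) - 40 = (-7 - 169) - 40 = -176 - 40 = -216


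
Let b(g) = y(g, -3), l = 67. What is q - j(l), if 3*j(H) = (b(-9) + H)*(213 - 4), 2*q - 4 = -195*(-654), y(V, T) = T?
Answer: 177925/3 ≈ 59308.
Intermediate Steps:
b(g) = -3
q = 63767 (q = 2 + (-195*(-654))/2 = 2 + (1/2)*127530 = 2 + 63765 = 63767)
j(H) = -209 + 209*H/3 (j(H) = ((-3 + H)*(213 - 4))/3 = ((-3 + H)*209)/3 = (-627 + 209*H)/3 = -209 + 209*H/3)
q - j(l) = 63767 - (-209 + (209/3)*67) = 63767 - (-209 + 14003/3) = 63767 - 1*13376/3 = 63767 - 13376/3 = 177925/3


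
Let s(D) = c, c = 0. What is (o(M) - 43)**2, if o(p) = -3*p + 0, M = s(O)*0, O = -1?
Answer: 1849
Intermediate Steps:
s(D) = 0
M = 0 (M = 0*0 = 0)
o(p) = -3*p
(o(M) - 43)**2 = (-3*0 - 43)**2 = (0 - 43)**2 = (-43)**2 = 1849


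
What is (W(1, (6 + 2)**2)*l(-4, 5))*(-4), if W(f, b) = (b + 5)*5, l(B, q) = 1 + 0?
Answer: -1380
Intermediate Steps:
l(B, q) = 1
W(f, b) = 25 + 5*b (W(f, b) = (5 + b)*5 = 25 + 5*b)
(W(1, (6 + 2)**2)*l(-4, 5))*(-4) = ((25 + 5*(6 + 2)**2)*1)*(-4) = ((25 + 5*8**2)*1)*(-4) = ((25 + 5*64)*1)*(-4) = ((25 + 320)*1)*(-4) = (345*1)*(-4) = 345*(-4) = -1380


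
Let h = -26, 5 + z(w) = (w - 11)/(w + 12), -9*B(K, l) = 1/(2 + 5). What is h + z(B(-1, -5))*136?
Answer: -627414/755 ≈ -831.01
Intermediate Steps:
B(K, l) = -1/63 (B(K, l) = -1/(9*(2 + 5)) = -1/9/7 = -1/9*1/7 = -1/63)
z(w) = -5 + (-11 + w)/(12 + w) (z(w) = -5 + (w - 11)/(w + 12) = -5 + (-11 + w)/(12 + w))
h + z(B(-1, -5))*136 = -26 + ((-71 - 4*(-1/63))/(12 - 1/63))*136 = -26 + ((-71 + 4/63)/(755/63))*136 = -26 + ((63/755)*(-4469/63))*136 = -26 - 4469/755*136 = -26 - 607784/755 = -627414/755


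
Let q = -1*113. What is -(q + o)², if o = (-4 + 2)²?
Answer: -11881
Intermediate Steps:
q = -113
o = 4 (o = (-2)² = 4)
-(q + o)² = -(-113 + 4)² = -1*(-109)² = -1*11881 = -11881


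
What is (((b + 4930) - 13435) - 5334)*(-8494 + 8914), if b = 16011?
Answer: 912240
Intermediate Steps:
(((b + 4930) - 13435) - 5334)*(-8494 + 8914) = (((16011 + 4930) - 13435) - 5334)*(-8494 + 8914) = ((20941 - 13435) - 5334)*420 = (7506 - 5334)*420 = 2172*420 = 912240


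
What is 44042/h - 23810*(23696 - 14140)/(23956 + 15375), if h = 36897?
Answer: -8393381683018/1451195907 ≈ -5783.8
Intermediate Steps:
44042/h - 23810*(23696 - 14140)/(23956 + 15375) = 44042/36897 - 23810*(23696 - 14140)/(23956 + 15375) = 44042*(1/36897) - 23810/(39331/9556) = 44042/36897 - 23810/(39331*(1/9556)) = 44042/36897 - 23810/39331/9556 = 44042/36897 - 23810*9556/39331 = 44042/36897 - 227528360/39331 = -8393381683018/1451195907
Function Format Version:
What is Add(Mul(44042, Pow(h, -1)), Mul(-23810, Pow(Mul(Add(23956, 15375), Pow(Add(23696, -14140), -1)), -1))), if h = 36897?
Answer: Rational(-8393381683018, 1451195907) ≈ -5783.8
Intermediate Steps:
Add(Mul(44042, Pow(h, -1)), Mul(-23810, Pow(Mul(Add(23956, 15375), Pow(Add(23696, -14140), -1)), -1))) = Add(Mul(44042, Pow(36897, -1)), Mul(-23810, Pow(Mul(Add(23956, 15375), Pow(Add(23696, -14140), -1)), -1))) = Add(Mul(44042, Rational(1, 36897)), Mul(-23810, Pow(Mul(39331, Pow(9556, -1)), -1))) = Add(Rational(44042, 36897), Mul(-23810, Pow(Mul(39331, Rational(1, 9556)), -1))) = Add(Rational(44042, 36897), Mul(-23810, Pow(Rational(39331, 9556), -1))) = Add(Rational(44042, 36897), Mul(-23810, Rational(9556, 39331))) = Add(Rational(44042, 36897), Rational(-227528360, 39331)) = Rational(-8393381683018, 1451195907)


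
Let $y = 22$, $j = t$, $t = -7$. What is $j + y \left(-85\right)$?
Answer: $-1877$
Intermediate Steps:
$j = -7$
$j + y \left(-85\right) = -7 + 22 \left(-85\right) = -7 - 1870 = -1877$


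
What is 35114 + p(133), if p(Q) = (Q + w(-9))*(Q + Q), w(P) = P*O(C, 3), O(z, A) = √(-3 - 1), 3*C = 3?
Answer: 70492 - 4788*I ≈ 70492.0 - 4788.0*I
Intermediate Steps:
C = 1 (C = (⅓)*3 = 1)
O(z, A) = 2*I (O(z, A) = √(-4) = 2*I)
w(P) = 2*I*P (w(P) = P*(2*I) = 2*I*P)
p(Q) = 2*Q*(Q - 18*I) (p(Q) = (Q + 2*I*(-9))*(Q + Q) = (Q - 18*I)*(2*Q) = 2*Q*(Q - 18*I))
35114 + p(133) = 35114 + 2*133*(133 - 18*I) = 35114 + (35378 - 4788*I) = 70492 - 4788*I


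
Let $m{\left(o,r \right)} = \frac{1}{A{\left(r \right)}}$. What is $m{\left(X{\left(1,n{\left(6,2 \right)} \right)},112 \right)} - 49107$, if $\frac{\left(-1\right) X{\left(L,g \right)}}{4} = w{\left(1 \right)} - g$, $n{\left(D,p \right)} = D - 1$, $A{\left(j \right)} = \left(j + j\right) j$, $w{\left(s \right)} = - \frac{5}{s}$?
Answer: $- \frac{1231996415}{25088} \approx -49107.0$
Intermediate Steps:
$A{\left(j \right)} = 2 j^{2}$ ($A{\left(j \right)} = 2 j j = 2 j^{2}$)
$n{\left(D,p \right)} = -1 + D$ ($n{\left(D,p \right)} = D - 1 = -1 + D$)
$X{\left(L,g \right)} = 20 + 4 g$ ($X{\left(L,g \right)} = - 4 \left(- \frac{5}{1} - g\right) = - 4 \left(\left(-5\right) 1 - g\right) = - 4 \left(-5 - g\right) = 20 + 4 g$)
$m{\left(o,r \right)} = \frac{1}{2 r^{2}}$
$m{\left(X{\left(1,n{\left(6,2 \right)} \right)},112 \right)} - 49107 = \frac{1}{2 \cdot 12544} - 49107 = \frac{1}{2} \cdot \frac{1}{12544} - 49107 = \frac{1}{25088} - 49107 = - \frac{1231996415}{25088}$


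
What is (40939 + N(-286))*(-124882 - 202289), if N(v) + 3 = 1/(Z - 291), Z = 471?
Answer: -803584432417/60 ≈ -1.3393e+10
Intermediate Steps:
N(v) = -539/180 (N(v) = -3 + 1/(471 - 291) = -3 + 1/180 = -539/180)
(40939 + N(-286))*(-124882 - 202289) = (40939 - 539/180)*(-124882 - 202289) = (7368481/180)*(-327171) = -803584432417/60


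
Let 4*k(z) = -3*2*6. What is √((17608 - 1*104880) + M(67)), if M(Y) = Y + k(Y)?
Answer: I*√87214 ≈ 295.32*I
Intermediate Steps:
k(z) = -9 (k(z) = (-3*2*6)/4 = (-6*6)/4 = (¼)*(-36) = -9)
M(Y) = -9 + Y (M(Y) = Y - 9 = -9 + Y)
√((17608 - 1*104880) + M(67)) = √((17608 - 1*104880) + (-9 + 67)) = √((17608 - 104880) + 58) = √(-87272 + 58) = √(-87214) = I*√87214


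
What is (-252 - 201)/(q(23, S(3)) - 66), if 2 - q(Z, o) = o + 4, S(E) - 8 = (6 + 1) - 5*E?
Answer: 453/68 ≈ 6.6618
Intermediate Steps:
S(E) = 15 - 5*E (S(E) = 8 + ((6 + 1) - 5*E) = 8 + (7 - 5*E) = 15 - 5*E)
q(Z, o) = -2 - o (q(Z, o) = 2 - (o + 4) = 2 - (4 + o) = 2 + (-4 - o) = -2 - o)
(-252 - 201)/(q(23, S(3)) - 66) = (-252 - 201)/((-2 - (15 - 5*3)) - 66) = -453/((-2 - (15 - 15)) - 66) = -453/((-2 - 1*0) - 66) = -453/((-2 + 0) - 66) = -453/(-2 - 66) = -453/(-68) = -453*(-1/68) = 453/68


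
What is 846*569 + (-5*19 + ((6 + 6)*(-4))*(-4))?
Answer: 481471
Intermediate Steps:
846*569 + (-5*19 + ((6 + 6)*(-4))*(-4)) = 481374 + (-95 + (12*(-4))*(-4)) = 481374 + (-95 - 48*(-4)) = 481374 + (-95 + 192) = 481374 + 97 = 481471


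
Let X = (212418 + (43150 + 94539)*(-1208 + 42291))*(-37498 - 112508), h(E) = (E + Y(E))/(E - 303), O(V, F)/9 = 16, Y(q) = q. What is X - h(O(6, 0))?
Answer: -44974071250644294/53 ≈ -8.4857e+14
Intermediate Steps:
O(V, F) = 144 (O(V, F) = 9*16 = 144)
h(E) = 2*E/(-303 + E) (h(E) = (E + E)/(E - 303) = (2*E)/(-303 + E) = 2*E/(-303 + E))
X = -848567382087630 (X = (212418 + 137689*41083)*(-150006) = (212418 + 5656677187)*(-150006) = 5656889605*(-150006) = -848567382087630)
X - h(O(6, 0)) = -848567382087630 - 2*144/(-303 + 144) = -848567382087630 - 2*144/(-159) = -848567382087630 - 2*144*(-1)/159 = -848567382087630 - 1*(-96/53) = -848567382087630 + 96/53 = -44974071250644294/53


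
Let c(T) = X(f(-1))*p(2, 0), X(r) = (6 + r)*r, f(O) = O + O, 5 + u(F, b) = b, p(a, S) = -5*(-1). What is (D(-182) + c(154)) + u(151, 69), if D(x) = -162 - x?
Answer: 44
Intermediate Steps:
p(a, S) = 5
u(F, b) = -5 + b
f(O) = 2*O
X(r) = r*(6 + r)
c(T) = -40 (c(T) = ((2*(-1))*(6 + 2*(-1)))*5 = -2*(6 - 2)*5 = -2*4*5 = -8*5 = -40)
(D(-182) + c(154)) + u(151, 69) = ((-162 - 1*(-182)) - 40) + (-5 + 69) = ((-162 + 182) - 40) + 64 = (20 - 40) + 64 = -20 + 64 = 44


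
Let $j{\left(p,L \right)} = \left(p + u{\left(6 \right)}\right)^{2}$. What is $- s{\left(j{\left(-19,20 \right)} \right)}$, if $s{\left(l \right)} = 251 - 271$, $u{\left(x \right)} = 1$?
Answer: $20$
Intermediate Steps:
$j{\left(p,L \right)} = \left(1 + p\right)^{2}$ ($j{\left(p,L \right)} = \left(p + 1\right)^{2} = \left(1 + p\right)^{2}$)
$s{\left(l \right)} = -20$
$- s{\left(j{\left(-19,20 \right)} \right)} = \left(-1\right) \left(-20\right) = 20$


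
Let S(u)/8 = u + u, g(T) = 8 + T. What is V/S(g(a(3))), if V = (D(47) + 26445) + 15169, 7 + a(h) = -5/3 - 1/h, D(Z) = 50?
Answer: -2604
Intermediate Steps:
a(h) = -26/3 - 1/h (a(h) = -7 + (-5/3 - 1/h) = -26/3 - 1/h)
S(u) = 16*u (S(u) = 8*(u + u) = 8*(2*u) = 16*u)
V = 41664 (V = (50 + 26445) + 15169 = 26495 + 15169 = 41664)
V/S(g(a(3))) = 41664/((16*(8 + (-26/3 - 1/3)))) = 41664/((16*(8 + (-26/3 - 1*⅓)))) = 41664/((16*(8 + (-26/3 - ⅓)))) = 41664/((16*(8 - 9))) = 41664/((16*(-1))) = 41664/(-16) = 41664*(-1/16) = -2604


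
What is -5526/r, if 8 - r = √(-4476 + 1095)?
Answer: -44208/3445 - 38682*I*√69/3445 ≈ -12.833 - 93.271*I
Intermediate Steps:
r = 8 - 7*I*√69 (r = 8 - √(-4476 + 1095) = 8 - √(-3381) = 8 - 7*I*√69 ≈ 8.0 - 58.146*I)
-5526/r = -5526/(8 - 7*I*√69)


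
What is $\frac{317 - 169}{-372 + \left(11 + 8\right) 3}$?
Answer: $- \frac{148}{315} \approx -0.46984$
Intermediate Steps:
$\frac{317 - 169}{-372 + \left(11 + 8\right) 3} = \frac{148}{-372 + 19 \cdot 3} = \frac{148}{-372 + 57} = \frac{148}{-315} = 148 \left(- \frac{1}{315}\right) = - \frac{148}{315}$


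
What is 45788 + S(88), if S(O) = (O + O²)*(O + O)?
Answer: 1424220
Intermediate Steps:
S(O) = 2*O*(O + O²) (S(O) = (O + O²)*(2*O) = 2*O*(O + O²))
45788 + S(88) = 45788 + 2*88²*(1 + 88) = 45788 + 2*7744*89 = 45788 + 1378432 = 1424220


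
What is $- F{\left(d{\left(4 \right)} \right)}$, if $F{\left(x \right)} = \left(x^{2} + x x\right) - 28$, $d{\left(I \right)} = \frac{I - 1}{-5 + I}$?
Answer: $10$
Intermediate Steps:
$d{\left(I \right)} = \frac{-1 + I}{-5 + I}$
$F{\left(x \right)} = -28 + 2 x^{2}$ ($F{\left(x \right)} = \left(x^{2} + x^{2}\right) - 28 = 2 x^{2} - 28 = -28 + 2 x^{2}$)
$- F{\left(d{\left(4 \right)} \right)} = - (-28 + 2 \left(\frac{-1 + 4}{-5 + 4}\right)^{2}) = - (-28 + 2 \left(\frac{1}{-1} \cdot 3\right)^{2}) = - (-28 + 2 \left(\left(-1\right) 3\right)^{2}) = - (-28 + 2 \left(-3\right)^{2}) = - (-28 + 2 \cdot 9) = - (-28 + 18) = \left(-1\right) \left(-10\right) = 10$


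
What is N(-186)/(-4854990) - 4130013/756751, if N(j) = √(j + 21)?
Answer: -4130013/756751 - I*√165/4854990 ≈ -5.4576 - 2.6458e-6*I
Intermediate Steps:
N(j) = √(21 + j)
N(-186)/(-4854990) - 4130013/756751 = √(21 - 186)/(-4854990) - 4130013/756751 = √(-165)*(-1/4854990) - 4130013*1/756751 = (I*√165)*(-1/4854990) - 4130013/756751 = -I*√165/4854990 - 4130013/756751 = -4130013/756751 - I*√165/4854990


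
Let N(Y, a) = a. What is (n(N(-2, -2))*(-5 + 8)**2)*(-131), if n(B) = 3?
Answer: -3537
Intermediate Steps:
(n(N(-2, -2))*(-5 + 8)**2)*(-131) = (3*(-5 + 8)**2)*(-131) = (3*3**2)*(-131) = (3*9)*(-131) = 27*(-131) = -3537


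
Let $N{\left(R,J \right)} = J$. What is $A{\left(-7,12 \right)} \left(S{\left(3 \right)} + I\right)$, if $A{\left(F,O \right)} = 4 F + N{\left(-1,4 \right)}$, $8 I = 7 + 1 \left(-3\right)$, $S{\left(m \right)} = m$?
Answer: $-84$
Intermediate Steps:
$I = \frac{1}{2}$ ($I = \frac{7 + 1 \left(-3\right)}{8} = \frac{7 - 3}{8} = \frac{1}{8} \cdot 4 = \frac{1}{2} \approx 0.5$)
$A{\left(F,O \right)} = 4 + 4 F$ ($A{\left(F,O \right)} = 4 F + 4 = 4 + 4 F$)
$A{\left(-7,12 \right)} \left(S{\left(3 \right)} + I\right) = \left(4 + 4 \left(-7\right)\right) \left(3 + \frac{1}{2}\right) = \left(4 - 28\right) \frac{7}{2} = \left(-24\right) \frac{7}{2} = -84$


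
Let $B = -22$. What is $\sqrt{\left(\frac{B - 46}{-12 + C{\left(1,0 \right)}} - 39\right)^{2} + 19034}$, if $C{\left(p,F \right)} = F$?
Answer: $\frac{\sqrt{181306}}{3} \approx 141.93$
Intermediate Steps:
$\sqrt{\left(\frac{B - 46}{-12 + C{\left(1,0 \right)}} - 39\right)^{2} + 19034} = \sqrt{\left(\frac{-22 - 46}{-12 + 0} - 39\right)^{2} + 19034} = \sqrt{\left(- \frac{68}{-12} - 39\right)^{2} + 19034} = \sqrt{\left(\left(-68\right) \left(- \frac{1}{12}\right) - 39\right)^{2} + 19034} = \sqrt{\left(\frac{17}{3} - 39\right)^{2} + 19034} = \sqrt{\left(- \frac{100}{3}\right)^{2} + 19034} = \sqrt{\frac{10000}{9} + 19034} = \sqrt{\frac{181306}{9}} = \frac{\sqrt{181306}}{3}$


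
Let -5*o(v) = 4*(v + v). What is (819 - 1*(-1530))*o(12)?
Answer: -225504/5 ≈ -45101.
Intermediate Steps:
o(v) = -8*v/5 (o(v) = -4*(v + v)/5 = -4*2*v/5 = -8*v/5)
(819 - 1*(-1530))*o(12) = (819 - 1*(-1530))*(-8/5*12) = (819 + 1530)*(-96/5) = 2349*(-96/5) = -225504/5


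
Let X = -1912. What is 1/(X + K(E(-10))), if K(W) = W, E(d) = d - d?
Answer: -1/1912 ≈ -0.00052301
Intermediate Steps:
E(d) = 0
1/(X + K(E(-10))) = 1/(-1912 + 0) = 1/(-1912) = -1/1912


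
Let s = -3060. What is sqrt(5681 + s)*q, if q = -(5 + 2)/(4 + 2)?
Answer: -7*sqrt(2621)/6 ≈ -59.728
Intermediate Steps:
q = -7/6 ≈ -1.1667
sqrt(5681 + s)*q = sqrt(5681 - 3060)*(-7/6) = sqrt(2621)*(-7/6) = -7*sqrt(2621)/6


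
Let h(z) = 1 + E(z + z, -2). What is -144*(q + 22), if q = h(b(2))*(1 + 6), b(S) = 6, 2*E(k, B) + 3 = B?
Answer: -1656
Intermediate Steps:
E(k, B) = -3/2 + B/2
h(z) = -3/2 (h(z) = 1 + (-3/2 + (1/2)*(-2)) = 1 + (-3/2 - 1) = 1 - 5/2 = -3/2)
q = -21/2 (q = -3*(1 + 6)/2 = -3/2*7 = -21/2 ≈ -10.500)
-144*(q + 22) = -144*(-21/2 + 22) = -144*23/2 = -1656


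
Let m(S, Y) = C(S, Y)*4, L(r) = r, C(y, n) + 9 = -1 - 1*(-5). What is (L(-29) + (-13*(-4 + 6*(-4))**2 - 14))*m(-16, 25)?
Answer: 204700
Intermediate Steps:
C(y, n) = -5 (C(y, n) = -9 + (-1 - 1*(-5)) = -9 + (-1 + 5) = -9 + 4 = -5)
m(S, Y) = -20 (m(S, Y) = -5*4 = -20)
(L(-29) + (-13*(-4 + 6*(-4))**2 - 14))*m(-16, 25) = (-29 + (-13*(-4 + 6*(-4))**2 - 14))*(-20) = (-29 + (-13*(-4 - 24)**2 - 14))*(-20) = (-29 + (-13*(-28)**2 - 14))*(-20) = (-29 + (-13*784 - 14))*(-20) = (-29 + (-10192 - 14))*(-20) = (-29 - 10206)*(-20) = -10235*(-20) = 204700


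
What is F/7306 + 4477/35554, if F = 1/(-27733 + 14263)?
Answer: 220294841293/1749466924140 ≈ 0.12592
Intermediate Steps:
F = -1/13470 (F = 1/(-13470) = -1/13470 ≈ -7.4239e-5)
F/7306 + 4477/35554 = -1/13470/7306 + 4477/35554 = -1/13470*1/7306 + 4477*(1/35554) = -1/98411820 + 4477/35554 = 220294841293/1749466924140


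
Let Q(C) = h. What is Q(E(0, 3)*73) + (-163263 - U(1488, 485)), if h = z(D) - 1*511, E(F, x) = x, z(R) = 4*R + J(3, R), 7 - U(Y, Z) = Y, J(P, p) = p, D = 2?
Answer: -162283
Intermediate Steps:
U(Y, Z) = 7 - Y
z(R) = 5*R (z(R) = 4*R + R = 5*R)
h = -501 (h = 5*2 - 1*511 = 10 - 511 = -501)
Q(C) = -501
Q(E(0, 3)*73) + (-163263 - U(1488, 485)) = -501 + (-163263 - (7 - 1*1488)) = -501 + (-163263 - (7 - 1488)) = -501 + (-163263 - 1*(-1481)) = -501 + (-163263 + 1481) = -501 - 161782 = -162283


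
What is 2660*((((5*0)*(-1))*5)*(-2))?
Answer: 0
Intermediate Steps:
2660*((((5*0)*(-1))*5)*(-2)) = 2660*(((0*(-1))*5)*(-2)) = 2660*((0*5)*(-2)) = 2660*(0*(-2)) = 2660*0 = 0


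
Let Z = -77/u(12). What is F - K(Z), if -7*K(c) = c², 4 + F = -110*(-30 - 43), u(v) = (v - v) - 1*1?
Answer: 8873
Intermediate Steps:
u(v) = -1 (u(v) = 0 - 1 = -1)
Z = 77 (Z = -77/(-1) = -77*(-1) = 77)
F = 8026 (F = -4 - 110*(-30 - 43) = -4 - 110*(-73) = -4 + 8030 = 8026)
K(c) = -c²/7
F - K(Z) = 8026 - (-1)*77²/7 = 8026 - (-1)*5929/7 = 8026 - 1*(-847) = 8026 + 847 = 8873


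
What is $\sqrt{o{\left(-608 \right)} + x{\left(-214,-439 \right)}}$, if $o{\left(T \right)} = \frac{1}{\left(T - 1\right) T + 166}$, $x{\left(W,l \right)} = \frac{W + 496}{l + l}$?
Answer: $\frac{i \sqrt{8493976287649958}}{162622282} \approx 0.56673 i$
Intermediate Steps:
$x{\left(W,l \right)} = \frac{496 + W}{2 l}$
$o{\left(T \right)} = \frac{1}{166 + T \left(-1 + T\right)}$ ($o{\left(T \right)} = \frac{1}{\left(-1 + T\right) T + 166} = \frac{1}{T \left(-1 + T\right) + 166} = \frac{1}{166 + T \left(-1 + T\right)}$)
$\sqrt{o{\left(-608 \right)} + x{\left(-214,-439 \right)}} = \sqrt{\frac{1}{166 + \left(-608\right)^{2} - -608} + \frac{496 - 214}{2 \left(-439\right)}} = \sqrt{\frac{1}{166 + 369664 + 608} + \frac{1}{2} \left(- \frac{1}{439}\right) 282} = \sqrt{\frac{1}{370438} - \frac{141}{439}} = \sqrt{- \frac{52231319}{162622282}} = \frac{i \sqrt{8493976287649958}}{162622282}$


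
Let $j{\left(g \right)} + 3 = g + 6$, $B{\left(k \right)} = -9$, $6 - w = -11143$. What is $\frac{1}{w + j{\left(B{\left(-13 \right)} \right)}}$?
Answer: $\frac{1}{11143} \approx 8.9742 \cdot 10^{-5}$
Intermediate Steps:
$w = 11149$ ($w = 6 - -11143 = 6 + 11143 = 11149$)
$j{\left(g \right)} = 3 + g$ ($j{\left(g \right)} = -3 + \left(g + 6\right) = -3 + \left(6 + g\right) = 3 + g$)
$\frac{1}{w + j{\left(B{\left(-13 \right)} \right)}} = \frac{1}{11149 + \left(3 - 9\right)} = \frac{1}{11149 - 6} = \frac{1}{11143}$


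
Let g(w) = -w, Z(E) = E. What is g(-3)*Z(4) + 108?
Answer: 120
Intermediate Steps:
g(-3)*Z(4) + 108 = -1*(-3)*4 + 108 = 3*4 + 108 = 12 + 108 = 120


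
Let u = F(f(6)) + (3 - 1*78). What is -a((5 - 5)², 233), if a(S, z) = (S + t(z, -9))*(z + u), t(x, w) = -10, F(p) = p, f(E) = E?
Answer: 1640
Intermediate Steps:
u = -69 (u = 6 + (3 - 1*78) = 6 + (3 - 78) = 6 - 75 = -69)
a(S, z) = (-69 + z)*(-10 + S) (a(S, z) = (S - 10)*(z - 69) = (-10 + S)*(-69 + z) = (-69 + z)*(-10 + S))
-a((5 - 5)², 233) = -(690 - 69*(5 - 5)² - 10*233 + (5 - 5)²*233) = -(690 - 69*0² - 2330 + 0²*233) = -(690 - 69*0 - 2330 + 0*233) = -(690 + 0 - 2330 + 0) = -1*(-1640) = 1640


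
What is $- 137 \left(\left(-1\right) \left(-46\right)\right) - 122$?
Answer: $-6424$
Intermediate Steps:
$- 137 \left(\left(-1\right) \left(-46\right)\right) - 122 = \left(-137\right) 46 - 122 = -6302 - 122 = -6424$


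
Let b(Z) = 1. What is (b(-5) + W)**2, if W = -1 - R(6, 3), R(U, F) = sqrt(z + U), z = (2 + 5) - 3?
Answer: 10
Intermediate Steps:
z = 4 (z = 7 - 3 = 4)
R(U, F) = sqrt(4 + U)
W = -1 - sqrt(10) (W = -1 - sqrt(4 + 6) = -1 - sqrt(10) ≈ -4.1623)
(b(-5) + W)**2 = (1 + (-1 - sqrt(10)))**2 = (-sqrt(10))**2 = 10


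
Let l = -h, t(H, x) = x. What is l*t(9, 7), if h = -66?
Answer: 462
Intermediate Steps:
l = 66 (l = -1*(-66) = 66)
l*t(9, 7) = 66*7 = 462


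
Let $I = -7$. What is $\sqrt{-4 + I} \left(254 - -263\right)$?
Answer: $517 i \sqrt{11} \approx 1714.7 i$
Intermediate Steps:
$\sqrt{-4 + I} \left(254 - -263\right) = \sqrt{-4 - 7} \left(254 - -263\right) = \sqrt{-11} \left(254 + 263\right) = i \sqrt{11} \cdot 517 = 517 i \sqrt{11}$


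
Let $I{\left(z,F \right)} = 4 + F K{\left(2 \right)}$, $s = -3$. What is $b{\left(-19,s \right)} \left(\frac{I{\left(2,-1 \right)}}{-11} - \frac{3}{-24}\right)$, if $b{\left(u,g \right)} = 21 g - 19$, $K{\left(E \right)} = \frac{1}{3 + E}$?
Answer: $\frac{3977}{220} \approx 18.077$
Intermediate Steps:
$I{\left(z,F \right)} = 4 + \frac{F}{5}$ ($I{\left(z,F \right)} = 4 + \frac{F}{3 + 2} = 4 + \frac{F}{5}$)
$b{\left(u,g \right)} = -19 + 21 g$
$b{\left(-19,s \right)} \left(\frac{I{\left(2,-1 \right)}}{-11} - \frac{3}{-24}\right) = \left(-19 + 21 \left(-3\right)\right) \left(\frac{4 + \frac{1}{5} \left(-1\right)}{-11} - \frac{3}{-24}\right) = \left(-19 - 63\right) \left(\left(4 - \frac{1}{5}\right) \left(- \frac{1}{11}\right) - - \frac{1}{8}\right) = - 82 \left(\frac{19}{5} \left(- \frac{1}{11}\right) + \frac{1}{8}\right) = - 82 \left(- \frac{19}{55} + \frac{1}{8}\right) = \left(-82\right) \left(- \frac{97}{440}\right) = \frac{3977}{220}$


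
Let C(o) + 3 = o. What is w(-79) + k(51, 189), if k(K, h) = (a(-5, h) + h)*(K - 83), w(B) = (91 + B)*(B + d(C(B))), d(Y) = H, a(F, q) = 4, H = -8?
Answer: -7220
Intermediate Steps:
C(o) = -3 + o
d(Y) = -8
w(B) = (-8 + B)*(91 + B) (w(B) = (91 + B)*(B - 8) = (91 + B)*(-8 + B) = (-8 + B)*(91 + B))
k(K, h) = (-83 + K)*(4 + h) (k(K, h) = (4 + h)*(K - 83) = (4 + h)*(-83 + K) = (-83 + K)*(4 + h))
w(-79) + k(51, 189) = (-728 + (-79)² + 83*(-79)) + (-332 - 83*189 + 4*51 + 51*189) = (-728 + 6241 - 6557) + (-332 - 15687 + 204 + 9639) = -1044 - 6176 = -7220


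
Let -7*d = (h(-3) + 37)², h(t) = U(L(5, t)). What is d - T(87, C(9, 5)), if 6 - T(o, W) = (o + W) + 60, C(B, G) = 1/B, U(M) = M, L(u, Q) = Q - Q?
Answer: -3431/63 ≈ -54.460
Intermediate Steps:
L(u, Q) = 0
h(t) = 0
T(o, W) = -54 - W - o (T(o, W) = 6 - ((o + W) + 60) = 6 - ((W + o) + 60) = 6 - (60 + W + o) = 6 + (-60 - W - o) = -54 - W - o)
d = -1369/7 (d = -(0 + 37)²/7 = -⅐*37² = -⅐*1369 = -1369/7 ≈ -195.57)
d - T(87, C(9, 5)) = -1369/7 - (-54 - 1/9 - 1*87) = -1369/7 - (-54 - 1*⅑ - 87) = -1369/7 - (-54 - ⅑ - 87) = -1369/7 - 1*(-1270/9) = -1369/7 + 1270/9 = -3431/63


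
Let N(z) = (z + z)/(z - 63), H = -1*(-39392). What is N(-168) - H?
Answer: -433296/11 ≈ -39391.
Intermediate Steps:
H = 39392
N(z) = 2*z/(-63 + z) (N(z) = (2*z)/(-63 + z) = 2*z/(-63 + z))
N(-168) - H = 2*(-168)/(-63 - 168) - 1*39392 = 2*(-168)/(-231) - 39392 = 2*(-168)*(-1/231) - 39392 = 16/11 - 39392 = -433296/11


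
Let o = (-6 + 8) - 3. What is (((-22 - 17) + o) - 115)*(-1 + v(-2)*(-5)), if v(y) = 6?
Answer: 4805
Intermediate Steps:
o = -1 (o = 2 - 3 = -1)
(((-22 - 17) + o) - 115)*(-1 + v(-2)*(-5)) = (((-22 - 17) - 1) - 115)*(-1 + 6*(-5)) = ((-39 - 1) - 115)*(-1 - 30) = (-40 - 115)*(-31) = -155*(-31) = 4805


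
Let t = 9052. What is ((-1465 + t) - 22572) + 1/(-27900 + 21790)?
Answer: -91558351/6110 ≈ -14985.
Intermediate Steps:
((-1465 + t) - 22572) + 1/(-27900 + 21790) = ((-1465 + 9052) - 22572) + 1/(-27900 + 21790) = (7587 - 22572) + 1/(-6110) = -14985 - 1/6110 = -91558351/6110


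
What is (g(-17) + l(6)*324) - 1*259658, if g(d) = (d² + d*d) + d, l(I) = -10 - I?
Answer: -264281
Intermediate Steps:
g(d) = d + 2*d² (g(d) = (d² + d²) + d = 2*d² + d = d + 2*d²)
(g(-17) + l(6)*324) - 1*259658 = (-17*(1 + 2*(-17)) + (-10 - 1*6)*324) - 1*259658 = (-17*(1 - 34) + (-10 - 6)*324) - 259658 = (-17*(-33) - 16*324) - 259658 = (561 - 5184) - 259658 = -4623 - 259658 = -264281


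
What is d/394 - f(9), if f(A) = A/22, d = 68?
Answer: -1025/4334 ≈ -0.23650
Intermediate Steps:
f(A) = A/22 (f(A) = A*(1/22) = A/22)
d/394 - f(9) = 68/394 - 9/22 = 68*(1/394) - 1*9/22 = 34/197 - 9/22 = -1025/4334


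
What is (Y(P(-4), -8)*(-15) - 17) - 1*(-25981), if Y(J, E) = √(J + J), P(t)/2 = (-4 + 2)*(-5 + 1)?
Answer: 25964 - 60*√2 ≈ 25879.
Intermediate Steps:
P(t) = 16 (P(t) = 2*((-4 + 2)*(-5 + 1)) = 2*(-2*(-4)) = 2*8 = 16)
Y(J, E) = √2*√J (Y(J, E) = √(2*J) = √2*√J)
(Y(P(-4), -8)*(-15) - 17) - 1*(-25981) = ((√2*√16)*(-15) - 17) - 1*(-25981) = ((√2*4)*(-15) - 17) + 25981 = ((4*√2)*(-15) - 17) + 25981 = (-60*√2 - 17) + 25981 = (-17 - 60*√2) + 25981 = 25964 - 60*√2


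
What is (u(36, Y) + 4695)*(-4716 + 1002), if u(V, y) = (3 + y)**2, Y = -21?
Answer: -18640566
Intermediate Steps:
(u(36, Y) + 4695)*(-4716 + 1002) = ((3 - 21)**2 + 4695)*(-4716 + 1002) = ((-18)**2 + 4695)*(-3714) = (324 + 4695)*(-3714) = 5019*(-3714) = -18640566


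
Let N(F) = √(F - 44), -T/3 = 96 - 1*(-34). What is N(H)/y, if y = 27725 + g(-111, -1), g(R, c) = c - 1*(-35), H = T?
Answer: I*√434/27759 ≈ 0.00075048*I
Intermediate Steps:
T = -390 (T = -3*(96 - 1*(-34)) = -3*(96 + 34) = -3*130 = -390)
H = -390
g(R, c) = 35 + c (g(R, c) = c + 35 = 35 + c)
N(F) = √(-44 + F)
y = 27759 (y = 27725 + (35 - 1) = 27725 + 34 = 27759)
N(H)/y = √(-44 - 390)/27759 = √(-434)*(1/27759) = (I*√434)*(1/27759) = I*√434/27759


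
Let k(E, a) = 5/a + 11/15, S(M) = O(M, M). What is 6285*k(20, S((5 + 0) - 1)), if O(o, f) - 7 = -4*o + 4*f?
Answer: 63688/7 ≈ 9098.3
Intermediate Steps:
O(o, f) = 7 - 4*o + 4*f (O(o, f) = 7 + (-4*o + 4*f) = 7 - 4*o + 4*f)
S(M) = 7 (S(M) = 7 - 4*M + 4*M = 7)
k(E, a) = 11/15 + 5/a (k(E, a) = 5/a + 11*(1/15) = 5/a + 11/15 = 11/15 + 5/a)
6285*k(20, S((5 + 0) - 1)) = 6285*(11/15 + 5/7) = 6285*(152/105) = 63688/7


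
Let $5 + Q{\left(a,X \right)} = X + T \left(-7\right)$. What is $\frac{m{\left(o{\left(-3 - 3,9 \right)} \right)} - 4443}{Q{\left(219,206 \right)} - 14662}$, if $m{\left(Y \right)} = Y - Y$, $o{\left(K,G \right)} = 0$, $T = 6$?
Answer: $\frac{4443}{14503} \approx 0.30635$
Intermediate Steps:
$Q{\left(a,X \right)} = -47 + X$ ($Q{\left(a,X \right)} = -5 + \left(X + 6 \left(-7\right)\right) = -5 + \left(X - 42\right) = -5 + \left(-42 + X\right) = -47 + X$)
$m{\left(Y \right)} = 0$
$\frac{m{\left(o{\left(-3 - 3,9 \right)} \right)} - 4443}{Q{\left(219,206 \right)} - 14662} = \frac{0 - 4443}{\left(-47 + 206\right) - 14662} = - \frac{4443}{159 - 14662} = - \frac{4443}{-14503} = \left(-4443\right) \left(- \frac{1}{14503}\right) = \frac{4443}{14503}$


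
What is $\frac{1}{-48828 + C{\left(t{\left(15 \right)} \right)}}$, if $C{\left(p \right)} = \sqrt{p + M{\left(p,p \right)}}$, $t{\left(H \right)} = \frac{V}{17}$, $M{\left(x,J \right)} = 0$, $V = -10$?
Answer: $- \frac{415038}{20265475469} - \frac{i \sqrt{170}}{40530950938} \approx -2.048 \cdot 10^{-5} - 3.2169 \cdot 10^{-10} i$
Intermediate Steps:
$t{\left(H \right)} = - \frac{10}{17}$
$C{\left(p \right)} = \sqrt{p}$ ($C{\left(p \right)} = \sqrt{p + 0} = \sqrt{p}$)
$\frac{1}{-48828 + C{\left(t{\left(15 \right)} \right)}} = \frac{1}{-48828 + \sqrt{- \frac{10}{17}}} = \frac{1}{-48828 + \frac{i \sqrt{170}}{17}}$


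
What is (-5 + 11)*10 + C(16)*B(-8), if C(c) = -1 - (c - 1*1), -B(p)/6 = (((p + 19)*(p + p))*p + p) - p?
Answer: 135228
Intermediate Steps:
B(p) = -12*p²*(19 + p) (B(p) = -6*((((p + 19)*(p + p))*p + p) - p) = -6*((((19 + p)*(2*p))*p + p) - p) = -6*(((2*p*(19 + p))*p + p) - p) = -6*((2*p²*(19 + p) + p) - p) = -6*((p + 2*p²*(19 + p)) - p) = -12*p²*(19 + p))
C(c) = -c (C(c) = -1 - (c - 1) = -1 - (-1 + c) = -1 + (1 - c) = -c)
(-5 + 11)*10 + C(16)*B(-8) = (-5 + 11)*10 + (-1*16)*(12*(-8)²*(-19 - 1*(-8))) = 6*10 - 192*64*(-19 + 8) = 60 - 192*64*(-11) = 60 - 16*(-8448) = 60 + 135168 = 135228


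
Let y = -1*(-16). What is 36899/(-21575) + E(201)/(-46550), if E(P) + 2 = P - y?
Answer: -68863867/40172650 ≈ -1.7142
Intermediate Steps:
y = 16
E(P) = -18 + P (E(P) = -2 + (P - 1*16) = -2 + (P - 16) = -2 + (-16 + P) = -18 + P)
36899/(-21575) + E(201)/(-46550) = 36899/(-21575) + (-18 + 201)/(-46550) = 36899*(-1/21575) + 183*(-1/46550) = -36899/21575 - 183/46550 = -68863867/40172650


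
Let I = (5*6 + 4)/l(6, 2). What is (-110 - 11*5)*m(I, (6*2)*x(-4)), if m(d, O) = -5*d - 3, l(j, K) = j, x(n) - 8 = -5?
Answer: 5170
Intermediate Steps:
x(n) = 3 (x(n) = 8 - 5 = 3)
I = 17/3 (I = (5*6 + 4)/6 = (30 + 4)*(⅙) = 34*(⅙) = 17/3 ≈ 5.6667)
m(d, O) = -3 - 5*d
(-110 - 11*5)*m(I, (6*2)*x(-4)) = (-110 - 11*5)*(-3 - 5*17/3) = (-110 - 55)*(-3 - 85/3) = -165*(-94/3) = 5170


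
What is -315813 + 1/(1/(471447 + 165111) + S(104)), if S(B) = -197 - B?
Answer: -60511021108599/191603957 ≈ -3.1581e+5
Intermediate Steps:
-315813 + 1/(1/(471447 + 165111) + S(104)) = -315813 + 1/(1/(471447 + 165111) + (-197 - 1*104)) = -315813 + 1/(1/636558 + (-197 - 104)) = -315813 + 1/(1/636558 - 301) = -315813 + 1/(-191603957/636558) = -315813 - 636558/191603957 = -60511021108599/191603957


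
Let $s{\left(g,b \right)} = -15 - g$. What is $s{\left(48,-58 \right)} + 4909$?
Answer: $4846$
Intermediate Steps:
$s{\left(48,-58 \right)} + 4909 = \left(-15 - 48\right) + 4909 = -63 + 4909 = 4846$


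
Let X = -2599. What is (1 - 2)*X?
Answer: 2599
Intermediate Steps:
(1 - 2)*X = (1 - 2)*(-2599) = -1*(-2599) = 2599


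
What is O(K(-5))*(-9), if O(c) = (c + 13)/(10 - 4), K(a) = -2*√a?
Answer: -39/2 + 3*I*√5 ≈ -19.5 + 6.7082*I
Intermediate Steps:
O(c) = 13/6 + c/6 (O(c) = (13 + c)/6 = (13 + c)*(⅙) = 13/6 + c/6)
O(K(-5))*(-9) = (13/6 + (-2*I*√5)/6)*(-9) = (13/6 - I*√5/3)*(-9) = -39/2 + 3*I*√5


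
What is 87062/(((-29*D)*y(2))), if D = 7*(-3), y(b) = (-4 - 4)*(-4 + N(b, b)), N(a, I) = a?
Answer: 43531/4872 ≈ 8.9349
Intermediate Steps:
y(b) = 32 - 8*b (y(b) = (-4 - 4)*(-4 + b) = -8*(-4 + b) = 32 - 8*b)
D = -21
87062/(((-29*D)*y(2))) = 87062/(((-29*(-21))*(32 - 8*2))) = 87062/((609*(32 - 16))) = 87062/((609*16)) = 87062/9744 = 87062*(1/9744) = 43531/4872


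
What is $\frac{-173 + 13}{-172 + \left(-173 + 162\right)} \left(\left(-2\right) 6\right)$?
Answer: $- \frac{640}{61} \approx -10.492$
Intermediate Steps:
$\frac{-173 + 13}{-172 + \left(-173 + 162\right)} \left(\left(-2\right) 6\right) = - \frac{160}{-172 - 11} \left(-12\right) = - \frac{160}{-183} \left(-12\right) = \left(-160\right) \left(- \frac{1}{183}\right) \left(-12\right) = \frac{160}{183} \left(-12\right) = - \frac{640}{61}$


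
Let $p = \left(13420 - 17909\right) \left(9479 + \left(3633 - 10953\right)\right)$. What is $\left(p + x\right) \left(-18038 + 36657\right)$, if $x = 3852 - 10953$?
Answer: $-180582925388$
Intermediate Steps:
$x = -7101$ ($x = 3852 - 10953 = -7101$)
$p = -9691751$ ($p = - 4489 \left(9479 + \left(3633 - 10953\right)\right) = - 4489 \left(9479 - 7320\right) = \left(-4489\right) 2159 = -9691751$)
$\left(p + x\right) \left(-18038 + 36657\right) = \left(-9691751 - 7101\right) \left(-18038 + 36657\right) = \left(-9698852\right) 18619 = -180582925388$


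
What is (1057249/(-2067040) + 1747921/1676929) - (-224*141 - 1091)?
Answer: 113262516877343519/3466279320160 ≈ 32676.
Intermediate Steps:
(1057249/(-2067040) + 1747921/1676929) - (-224*141 - 1091) = (1057249*(-1/2067040) + 1747921*(1/1676929)) - (-31584 - 1091) = (-1057249/2067040 + 1747921/1676929) - 1*(-32675) = 1840091115519/3466279320160 + 32675 = 113262516877343519/3466279320160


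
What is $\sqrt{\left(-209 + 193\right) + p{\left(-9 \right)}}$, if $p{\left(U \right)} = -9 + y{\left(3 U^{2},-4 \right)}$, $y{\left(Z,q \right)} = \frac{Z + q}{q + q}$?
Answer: $\frac{i \sqrt{878}}{4} \approx 7.4078 i$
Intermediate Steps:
$y{\left(Z,q \right)} = \frac{Z + q}{2 q}$
$p{\left(U \right)} = - \frac{17}{2} - \frac{3 U^{2}}{8}$ ($p{\left(U \right)} = -9 + \frac{3 U^{2} - 4}{2 \left(-4\right)} = -9 + \frac{1}{2} \left(- \frac{1}{4}\right) \left(-4 + 3 U^{2}\right) = -9 - \left(- \frac{1}{2} + \frac{3 U^{2}}{8}\right) = - \frac{17}{2} - \frac{3 U^{2}}{8}$)
$\sqrt{\left(-209 + 193\right) + p{\left(-9 \right)}} = \sqrt{\left(-209 + 193\right) - \left(\frac{17}{2} + \frac{3 \left(-9\right)^{2}}{8}\right)} = \sqrt{-16 - \frac{311}{8}} = \sqrt{- \frac{439}{8}} = \frac{i \sqrt{878}}{4}$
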